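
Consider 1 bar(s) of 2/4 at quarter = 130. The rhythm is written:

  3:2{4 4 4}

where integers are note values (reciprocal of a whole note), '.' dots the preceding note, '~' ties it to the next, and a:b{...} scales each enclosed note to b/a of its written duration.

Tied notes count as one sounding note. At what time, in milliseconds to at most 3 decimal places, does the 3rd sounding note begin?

1. 0.0ms @ 0 + 307.692ms (2/3)
2. 307.692ms @ 2/3 + 307.692ms (2/3)
3. 615.385ms @ 4/3 + 307.692ms (2/3)

note 3 onset = 4/3b = 615.385ms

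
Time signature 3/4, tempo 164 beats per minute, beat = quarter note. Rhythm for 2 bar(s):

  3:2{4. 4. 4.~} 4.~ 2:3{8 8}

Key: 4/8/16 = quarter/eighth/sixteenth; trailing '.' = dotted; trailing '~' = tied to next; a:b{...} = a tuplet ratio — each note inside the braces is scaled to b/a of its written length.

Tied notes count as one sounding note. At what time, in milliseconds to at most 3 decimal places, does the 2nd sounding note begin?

1. 0.0ms @ 0 + 365.854ms (1)
2. 365.854ms @ 1 + 365.854ms (1)
3. 731.707ms @ 2 + 1189.024ms (13/4)
4. 1920.732ms @ 21/4 + 274.39ms (3/4)

note 2 onset = 1b = 365.854ms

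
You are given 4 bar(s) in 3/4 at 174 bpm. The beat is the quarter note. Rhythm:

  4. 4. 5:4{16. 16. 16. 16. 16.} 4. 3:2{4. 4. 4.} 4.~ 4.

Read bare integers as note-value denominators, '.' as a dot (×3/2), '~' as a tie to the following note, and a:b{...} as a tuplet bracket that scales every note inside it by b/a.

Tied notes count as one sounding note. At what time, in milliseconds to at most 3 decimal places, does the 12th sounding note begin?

1. 0.0ms @ 0 + 517.241ms (3/2)
2. 517.241ms @ 3/2 + 517.241ms (3/2)
3. 1034.483ms @ 3 + 103.448ms (3/10)
4. 1137.931ms @ 33/10 + 103.448ms (3/10)
5. 1241.379ms @ 18/5 + 103.448ms (3/10)
6. 1344.828ms @ 39/10 + 103.448ms (3/10)
7. 1448.276ms @ 21/5 + 103.448ms (3/10)
8. 1551.724ms @ 9/2 + 517.241ms (3/2)
9. 2068.966ms @ 6 + 344.828ms (1)
10. 2413.793ms @ 7 + 344.828ms (1)
11. 2758.621ms @ 8 + 344.828ms (1)
12. 3103.448ms @ 9 + 1034.483ms (3)

note 12 onset = 9b = 3103.448ms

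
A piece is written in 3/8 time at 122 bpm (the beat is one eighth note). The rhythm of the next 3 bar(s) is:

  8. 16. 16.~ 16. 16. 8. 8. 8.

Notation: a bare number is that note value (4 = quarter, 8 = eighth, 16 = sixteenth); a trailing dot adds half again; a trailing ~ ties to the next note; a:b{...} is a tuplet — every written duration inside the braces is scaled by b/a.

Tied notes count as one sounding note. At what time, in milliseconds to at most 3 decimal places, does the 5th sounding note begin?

note 5 onset = 9/2b = 2213.115ms

1. 0.0ms @ 0 + 737.705ms (3/2)
2. 737.705ms @ 3/2 + 368.852ms (3/4)
3. 1106.557ms @ 9/4 + 737.705ms (3/2)
4. 1844.262ms @ 15/4 + 368.852ms (3/4)
5. 2213.115ms @ 9/2 + 737.705ms (3/2)
6. 2950.82ms @ 6 + 737.705ms (3/2)
7. 3688.525ms @ 15/2 + 737.705ms (3/2)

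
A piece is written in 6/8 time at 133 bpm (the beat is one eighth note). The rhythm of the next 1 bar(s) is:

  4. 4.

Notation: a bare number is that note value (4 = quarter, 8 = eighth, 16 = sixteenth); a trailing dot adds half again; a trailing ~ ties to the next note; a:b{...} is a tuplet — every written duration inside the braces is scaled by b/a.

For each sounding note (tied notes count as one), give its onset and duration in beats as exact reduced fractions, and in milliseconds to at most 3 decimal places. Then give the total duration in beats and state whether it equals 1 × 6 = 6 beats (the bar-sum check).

1) 0.0ms=0b +1353.383ms=3b
2) 1353.383ms=3b +1353.383ms=3b
Σ=6b of 6 (133bpm 6/8) — PASS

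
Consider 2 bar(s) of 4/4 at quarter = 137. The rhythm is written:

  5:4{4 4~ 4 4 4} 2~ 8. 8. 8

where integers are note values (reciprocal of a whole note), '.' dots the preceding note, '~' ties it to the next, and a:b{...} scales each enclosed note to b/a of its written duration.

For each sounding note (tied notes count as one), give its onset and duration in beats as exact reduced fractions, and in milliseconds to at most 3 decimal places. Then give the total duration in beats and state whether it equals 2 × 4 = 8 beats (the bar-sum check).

1) 0.0ms=0b +350.365ms=4/5b
2) 350.365ms=4/5b +700.73ms=8/5b
3) 1051.095ms=12/5b +350.365ms=4/5b
4) 1401.46ms=16/5b +350.365ms=4/5b
5) 1751.825ms=4b +1204.38ms=11/4b
6) 2956.204ms=27/4b +328.467ms=3/4b
7) 3284.672ms=15/2b +218.978ms=1/2b
Σ=8b of 8 (137bpm 4/4) — PASS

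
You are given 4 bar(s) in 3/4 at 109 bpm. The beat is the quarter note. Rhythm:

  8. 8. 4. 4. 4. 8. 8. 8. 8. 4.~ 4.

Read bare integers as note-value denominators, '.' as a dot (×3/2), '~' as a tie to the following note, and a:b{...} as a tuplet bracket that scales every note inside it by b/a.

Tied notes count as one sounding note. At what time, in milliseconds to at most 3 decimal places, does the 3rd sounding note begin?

note 3 onset = 3/2b = 825.688ms

1. 0.0ms @ 0 + 412.844ms (3/4)
2. 412.844ms @ 3/4 + 412.844ms (3/4)
3. 825.688ms @ 3/2 + 825.688ms (3/2)
4. 1651.376ms @ 3 + 825.688ms (3/2)
5. 2477.064ms @ 9/2 + 825.688ms (3/2)
6. 3302.752ms @ 6 + 412.844ms (3/4)
7. 3715.596ms @ 27/4 + 412.844ms (3/4)
8. 4128.44ms @ 15/2 + 412.844ms (3/4)
9. 4541.284ms @ 33/4 + 412.844ms (3/4)
10. 4954.128ms @ 9 + 1651.376ms (3)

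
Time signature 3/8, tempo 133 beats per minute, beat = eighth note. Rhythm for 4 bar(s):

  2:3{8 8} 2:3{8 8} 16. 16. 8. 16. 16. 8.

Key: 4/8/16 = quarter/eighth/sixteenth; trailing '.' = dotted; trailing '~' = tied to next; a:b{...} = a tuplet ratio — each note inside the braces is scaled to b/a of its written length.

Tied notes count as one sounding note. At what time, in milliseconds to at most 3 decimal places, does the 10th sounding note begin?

note 10 onset = 21/2b = 4736.842ms

1. 0.0ms @ 0 + 676.692ms (3/2)
2. 676.692ms @ 3/2 + 676.692ms (3/2)
3. 1353.383ms @ 3 + 676.692ms (3/2)
4. 2030.075ms @ 9/2 + 676.692ms (3/2)
5. 2706.767ms @ 6 + 338.346ms (3/4)
6. 3045.113ms @ 27/4 + 338.346ms (3/4)
7. 3383.459ms @ 15/2 + 676.692ms (3/2)
8. 4060.15ms @ 9 + 338.346ms (3/4)
9. 4398.496ms @ 39/4 + 338.346ms (3/4)
10. 4736.842ms @ 21/2 + 676.692ms (3/2)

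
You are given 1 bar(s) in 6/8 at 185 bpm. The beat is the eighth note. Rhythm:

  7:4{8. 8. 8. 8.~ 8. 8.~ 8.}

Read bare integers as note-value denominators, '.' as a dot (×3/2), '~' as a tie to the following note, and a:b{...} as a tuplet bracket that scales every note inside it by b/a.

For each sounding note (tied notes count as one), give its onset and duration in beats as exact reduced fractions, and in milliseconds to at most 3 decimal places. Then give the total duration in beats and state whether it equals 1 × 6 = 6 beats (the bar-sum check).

1) 0.0ms=0b +277.992ms=6/7b
2) 277.992ms=6/7b +277.992ms=6/7b
3) 555.985ms=12/7b +277.992ms=6/7b
4) 833.977ms=18/7b +555.985ms=12/7b
5) 1389.961ms=30/7b +555.985ms=12/7b
Σ=6b of 6 (185bpm 6/8) — PASS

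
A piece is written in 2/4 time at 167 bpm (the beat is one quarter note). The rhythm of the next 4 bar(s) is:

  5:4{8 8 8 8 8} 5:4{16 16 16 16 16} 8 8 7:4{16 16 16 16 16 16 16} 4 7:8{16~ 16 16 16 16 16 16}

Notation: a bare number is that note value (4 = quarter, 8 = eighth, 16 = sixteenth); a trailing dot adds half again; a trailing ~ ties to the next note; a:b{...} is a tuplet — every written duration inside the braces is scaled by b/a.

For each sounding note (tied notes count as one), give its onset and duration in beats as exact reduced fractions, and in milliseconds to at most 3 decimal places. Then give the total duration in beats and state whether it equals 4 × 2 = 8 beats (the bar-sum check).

1) 0.0ms=0b +143.713ms=2/5b
2) 143.713ms=2/5b +143.713ms=2/5b
3) 287.425ms=4/5b +143.713ms=2/5b
4) 431.138ms=6/5b +143.713ms=2/5b
5) 574.85ms=8/5b +143.713ms=2/5b
6) 718.563ms=2b +71.856ms=1/5b
7) 790.419ms=11/5b +71.856ms=1/5b
8) 862.275ms=12/5b +71.856ms=1/5b
9) 934.132ms=13/5b +71.856ms=1/5b
10) 1005.988ms=14/5b +71.856ms=1/5b
11) 1077.844ms=3b +179.641ms=1/2b
12) 1257.485ms=7/2b +179.641ms=1/2b
13) 1437.126ms=4b +51.326ms=1/7b
14) 1488.452ms=29/7b +51.326ms=1/7b
15) 1539.778ms=30/7b +51.326ms=1/7b
16) 1591.104ms=31/7b +51.326ms=1/7b
17) 1642.429ms=32/7b +51.326ms=1/7b
18) 1693.755ms=33/7b +51.326ms=1/7b
19) 1745.081ms=34/7b +51.326ms=1/7b
20) 1796.407ms=5b +359.281ms=1b
21) 2155.689ms=6b +205.304ms=4/7b
22) 2360.992ms=46/7b +102.652ms=2/7b
23) 2463.644ms=48/7b +102.652ms=2/7b
24) 2566.296ms=50/7b +102.652ms=2/7b
25) 2668.948ms=52/7b +102.652ms=2/7b
26) 2771.6ms=54/7b +102.652ms=2/7b
Σ=8b of 8 (167bpm 2/4) — PASS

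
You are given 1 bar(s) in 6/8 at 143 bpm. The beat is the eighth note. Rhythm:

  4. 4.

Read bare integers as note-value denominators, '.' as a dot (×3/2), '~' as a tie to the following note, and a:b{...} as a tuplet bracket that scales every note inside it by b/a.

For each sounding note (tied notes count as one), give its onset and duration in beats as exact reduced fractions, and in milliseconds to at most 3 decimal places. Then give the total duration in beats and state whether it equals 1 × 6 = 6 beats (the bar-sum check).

1) 0.0ms=0b +1258.741ms=3b
2) 1258.741ms=3b +1258.741ms=3b
Σ=6b of 6 (143bpm 6/8) — PASS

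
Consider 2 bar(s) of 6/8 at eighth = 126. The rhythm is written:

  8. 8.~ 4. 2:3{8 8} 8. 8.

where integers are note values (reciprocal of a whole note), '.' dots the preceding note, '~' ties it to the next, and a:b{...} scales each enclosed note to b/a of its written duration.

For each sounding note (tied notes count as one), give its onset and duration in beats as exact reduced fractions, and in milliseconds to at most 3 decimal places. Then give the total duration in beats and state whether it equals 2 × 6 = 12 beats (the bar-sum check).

1) 0.0ms=0b +714.286ms=3/2b
2) 714.286ms=3/2b +2142.857ms=9/2b
3) 2857.143ms=6b +714.286ms=3/2b
4) 3571.429ms=15/2b +714.286ms=3/2b
5) 4285.714ms=9b +714.286ms=3/2b
6) 5000.0ms=21/2b +714.286ms=3/2b
Σ=12b of 12 (126bpm 6/8) — PASS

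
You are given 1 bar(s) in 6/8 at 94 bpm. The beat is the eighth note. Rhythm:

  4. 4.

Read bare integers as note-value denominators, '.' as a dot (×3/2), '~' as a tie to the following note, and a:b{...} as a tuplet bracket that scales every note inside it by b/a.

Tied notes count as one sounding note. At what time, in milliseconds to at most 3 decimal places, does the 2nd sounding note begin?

note 2 onset = 3b = 1914.894ms

1. 0.0ms @ 0 + 1914.894ms (3)
2. 1914.894ms @ 3 + 1914.894ms (3)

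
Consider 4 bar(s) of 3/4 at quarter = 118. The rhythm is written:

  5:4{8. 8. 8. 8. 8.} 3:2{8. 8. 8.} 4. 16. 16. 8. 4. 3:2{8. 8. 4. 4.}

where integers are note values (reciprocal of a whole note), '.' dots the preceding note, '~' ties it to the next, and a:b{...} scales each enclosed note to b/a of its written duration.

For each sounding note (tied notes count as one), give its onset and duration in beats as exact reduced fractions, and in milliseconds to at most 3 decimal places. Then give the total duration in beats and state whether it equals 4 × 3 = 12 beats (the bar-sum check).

1) 0.0ms=0b +305.085ms=3/5b
2) 305.085ms=3/5b +305.085ms=3/5b
3) 610.169ms=6/5b +305.085ms=3/5b
4) 915.254ms=9/5b +305.085ms=3/5b
5) 1220.339ms=12/5b +305.085ms=3/5b
6) 1525.424ms=3b +254.237ms=1/2b
7) 1779.661ms=7/2b +254.237ms=1/2b
8) 2033.898ms=4b +254.237ms=1/2b
9) 2288.136ms=9/2b +762.712ms=3/2b
10) 3050.847ms=6b +190.678ms=3/8b
11) 3241.525ms=51/8b +190.678ms=3/8b
12) 3432.203ms=27/4b +381.356ms=3/4b
13) 3813.559ms=15/2b +762.712ms=3/2b
14) 4576.271ms=9b +254.237ms=1/2b
15) 4830.508ms=19/2b +254.237ms=1/2b
16) 5084.746ms=10b +508.475ms=1b
17) 5593.22ms=11b +508.475ms=1b
Σ=12b of 12 (118bpm 3/4) — PASS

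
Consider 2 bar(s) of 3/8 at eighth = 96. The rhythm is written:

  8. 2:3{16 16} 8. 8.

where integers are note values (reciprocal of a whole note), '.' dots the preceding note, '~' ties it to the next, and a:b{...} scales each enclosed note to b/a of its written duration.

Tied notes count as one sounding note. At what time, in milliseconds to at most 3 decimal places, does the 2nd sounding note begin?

note 2 onset = 3/2b = 937.5ms

1. 0.0ms @ 0 + 937.5ms (3/2)
2. 937.5ms @ 3/2 + 468.75ms (3/4)
3. 1406.25ms @ 9/4 + 468.75ms (3/4)
4. 1875.0ms @ 3 + 937.5ms (3/2)
5. 2812.5ms @ 9/2 + 937.5ms (3/2)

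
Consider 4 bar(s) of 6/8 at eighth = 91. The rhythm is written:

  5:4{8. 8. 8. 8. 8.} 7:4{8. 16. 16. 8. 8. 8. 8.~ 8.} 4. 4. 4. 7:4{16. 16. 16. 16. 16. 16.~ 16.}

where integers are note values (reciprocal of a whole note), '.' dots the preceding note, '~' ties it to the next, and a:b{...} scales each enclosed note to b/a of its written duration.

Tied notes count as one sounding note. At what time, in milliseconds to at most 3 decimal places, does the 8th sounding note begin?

note 8 onset = 51/7b = 4803.768ms

1. 0.0ms @ 0 + 791.209ms (6/5)
2. 791.209ms @ 6/5 + 791.209ms (6/5)
3. 1582.418ms @ 12/5 + 791.209ms (6/5)
4. 2373.626ms @ 18/5 + 791.209ms (6/5)
5. 3164.835ms @ 24/5 + 791.209ms (6/5)
6. 3956.044ms @ 6 + 565.149ms (6/7)
7. 4521.193ms @ 48/7 + 282.575ms (3/7)
8. 4803.768ms @ 51/7 + 282.575ms (3/7)
9. 5086.342ms @ 54/7 + 565.149ms (6/7)
10. 5651.491ms @ 60/7 + 565.149ms (6/7)
11. 6216.641ms @ 66/7 + 565.149ms (6/7)
12. 6781.79ms @ 72/7 + 1130.298ms (12/7)
13. 7912.088ms @ 12 + 1978.022ms (3)
14. 9890.11ms @ 15 + 1978.022ms (3)
15. 11868.132ms @ 18 + 1978.022ms (3)
16. 13846.154ms @ 21 + 282.575ms (3/7)
17. 14128.728ms @ 150/7 + 282.575ms (3/7)
18. 14411.303ms @ 153/7 + 282.575ms (3/7)
19. 14693.878ms @ 156/7 + 282.575ms (3/7)
20. 14976.452ms @ 159/7 + 282.575ms (3/7)
21. 15259.027ms @ 162/7 + 565.149ms (6/7)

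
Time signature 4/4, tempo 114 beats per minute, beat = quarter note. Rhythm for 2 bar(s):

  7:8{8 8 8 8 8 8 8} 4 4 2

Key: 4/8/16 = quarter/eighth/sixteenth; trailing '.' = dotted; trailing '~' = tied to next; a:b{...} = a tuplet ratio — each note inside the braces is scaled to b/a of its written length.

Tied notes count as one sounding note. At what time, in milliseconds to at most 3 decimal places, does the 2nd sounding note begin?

note 2 onset = 4/7b = 300.752ms

1. 0.0ms @ 0 + 300.752ms (4/7)
2. 300.752ms @ 4/7 + 300.752ms (4/7)
3. 601.504ms @ 8/7 + 300.752ms (4/7)
4. 902.256ms @ 12/7 + 300.752ms (4/7)
5. 1203.008ms @ 16/7 + 300.752ms (4/7)
6. 1503.759ms @ 20/7 + 300.752ms (4/7)
7. 1804.511ms @ 24/7 + 300.752ms (4/7)
8. 2105.263ms @ 4 + 526.316ms (1)
9. 2631.579ms @ 5 + 526.316ms (1)
10. 3157.895ms @ 6 + 1052.632ms (2)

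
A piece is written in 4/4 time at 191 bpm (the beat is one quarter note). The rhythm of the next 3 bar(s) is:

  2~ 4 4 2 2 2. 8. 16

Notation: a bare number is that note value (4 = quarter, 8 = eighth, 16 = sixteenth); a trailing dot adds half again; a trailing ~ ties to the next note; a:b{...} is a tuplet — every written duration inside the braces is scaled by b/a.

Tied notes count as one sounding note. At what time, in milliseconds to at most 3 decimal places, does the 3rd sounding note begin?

note 3 onset = 4b = 1256.545ms

1. 0.0ms @ 0 + 942.408ms (3)
2. 942.408ms @ 3 + 314.136ms (1)
3. 1256.545ms @ 4 + 628.272ms (2)
4. 1884.817ms @ 6 + 628.272ms (2)
5. 2513.089ms @ 8 + 942.408ms (3)
6. 3455.497ms @ 11 + 235.602ms (3/4)
7. 3691.099ms @ 47/4 + 78.534ms (1/4)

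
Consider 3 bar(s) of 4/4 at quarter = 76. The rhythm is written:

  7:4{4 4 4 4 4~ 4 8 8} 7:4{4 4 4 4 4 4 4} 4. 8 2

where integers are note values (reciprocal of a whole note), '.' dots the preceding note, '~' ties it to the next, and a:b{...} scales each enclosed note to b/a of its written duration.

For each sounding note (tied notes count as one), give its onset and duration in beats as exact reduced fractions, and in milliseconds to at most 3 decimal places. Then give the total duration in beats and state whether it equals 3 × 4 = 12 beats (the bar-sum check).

1) 0.0ms=0b +451.128ms=4/7b
2) 451.128ms=4/7b +451.128ms=4/7b
3) 902.256ms=8/7b +451.128ms=4/7b
4) 1353.383ms=12/7b +451.128ms=4/7b
5) 1804.511ms=16/7b +902.256ms=8/7b
6) 2706.767ms=24/7b +225.564ms=2/7b
7) 2932.331ms=26/7b +225.564ms=2/7b
8) 3157.895ms=4b +451.128ms=4/7b
9) 3609.023ms=32/7b +451.128ms=4/7b
10) 4060.15ms=36/7b +451.128ms=4/7b
11) 4511.278ms=40/7b +451.128ms=4/7b
12) 4962.406ms=44/7b +451.128ms=4/7b
13) 5413.534ms=48/7b +451.128ms=4/7b
14) 5864.662ms=52/7b +451.128ms=4/7b
15) 6315.789ms=8b +1184.211ms=3/2b
16) 7500.0ms=19/2b +394.737ms=1/2b
17) 7894.737ms=10b +1578.947ms=2b
Σ=12b of 12 (76bpm 4/4) — PASS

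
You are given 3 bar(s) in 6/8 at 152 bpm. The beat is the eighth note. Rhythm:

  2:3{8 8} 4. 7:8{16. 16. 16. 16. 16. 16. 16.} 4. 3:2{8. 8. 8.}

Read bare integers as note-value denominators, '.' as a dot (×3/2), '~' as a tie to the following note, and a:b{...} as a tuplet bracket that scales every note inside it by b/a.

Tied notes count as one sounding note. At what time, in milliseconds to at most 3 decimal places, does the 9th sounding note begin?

note 9 onset = 72/7b = 4060.15ms

1. 0.0ms @ 0 + 592.105ms (3/2)
2. 592.105ms @ 3/2 + 592.105ms (3/2)
3. 1184.211ms @ 3 + 1184.211ms (3)
4. 2368.421ms @ 6 + 338.346ms (6/7)
5. 2706.767ms @ 48/7 + 338.346ms (6/7)
6. 3045.113ms @ 54/7 + 338.346ms (6/7)
7. 3383.459ms @ 60/7 + 338.346ms (6/7)
8. 3721.805ms @ 66/7 + 338.346ms (6/7)
9. 4060.15ms @ 72/7 + 338.346ms (6/7)
10. 4398.496ms @ 78/7 + 338.346ms (6/7)
11. 4736.842ms @ 12 + 1184.211ms (3)
12. 5921.053ms @ 15 + 394.737ms (1)
13. 6315.789ms @ 16 + 394.737ms (1)
14. 6710.526ms @ 17 + 394.737ms (1)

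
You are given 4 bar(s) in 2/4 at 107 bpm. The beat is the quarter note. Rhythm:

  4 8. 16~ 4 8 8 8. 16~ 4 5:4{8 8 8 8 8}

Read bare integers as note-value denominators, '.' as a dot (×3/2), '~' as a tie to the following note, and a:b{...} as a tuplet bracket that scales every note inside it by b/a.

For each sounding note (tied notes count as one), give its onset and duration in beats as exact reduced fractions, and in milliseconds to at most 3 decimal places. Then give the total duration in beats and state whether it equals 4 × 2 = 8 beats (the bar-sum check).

1) 0.0ms=0b +560.748ms=1b
2) 560.748ms=1b +420.561ms=3/4b
3) 981.308ms=7/4b +700.935ms=5/4b
4) 1682.243ms=3b +280.374ms=1/2b
5) 1962.617ms=7/2b +280.374ms=1/2b
6) 2242.991ms=4b +420.561ms=3/4b
7) 2663.551ms=19/4b +700.935ms=5/4b
8) 3364.486ms=6b +224.299ms=2/5b
9) 3588.785ms=32/5b +224.299ms=2/5b
10) 3813.084ms=34/5b +224.299ms=2/5b
11) 4037.383ms=36/5b +224.299ms=2/5b
12) 4261.682ms=38/5b +224.299ms=2/5b
Σ=8b of 8 (107bpm 2/4) — PASS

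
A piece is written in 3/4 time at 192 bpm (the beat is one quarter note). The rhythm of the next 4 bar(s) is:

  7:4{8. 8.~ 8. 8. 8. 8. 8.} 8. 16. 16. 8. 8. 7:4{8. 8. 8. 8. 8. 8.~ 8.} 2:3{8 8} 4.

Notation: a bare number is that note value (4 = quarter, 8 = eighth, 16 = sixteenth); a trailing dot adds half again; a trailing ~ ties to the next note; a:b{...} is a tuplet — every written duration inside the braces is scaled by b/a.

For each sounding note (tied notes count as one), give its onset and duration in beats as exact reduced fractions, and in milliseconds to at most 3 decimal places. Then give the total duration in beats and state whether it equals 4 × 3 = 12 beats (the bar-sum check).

1) 0.0ms=0b +133.929ms=3/7b
2) 133.929ms=3/7b +267.857ms=6/7b
3) 401.786ms=9/7b +133.929ms=3/7b
4) 535.714ms=12/7b +133.929ms=3/7b
5) 669.643ms=15/7b +133.929ms=3/7b
6) 803.571ms=18/7b +133.929ms=3/7b
7) 937.5ms=3b +234.375ms=3/4b
8) 1171.875ms=15/4b +117.188ms=3/8b
9) 1289.062ms=33/8b +117.188ms=3/8b
10) 1406.25ms=9/2b +234.375ms=3/4b
11) 1640.625ms=21/4b +234.375ms=3/4b
12) 1875.0ms=6b +133.929ms=3/7b
13) 2008.929ms=45/7b +133.929ms=3/7b
14) 2142.857ms=48/7b +133.929ms=3/7b
15) 2276.786ms=51/7b +133.929ms=3/7b
16) 2410.714ms=54/7b +133.929ms=3/7b
17) 2544.643ms=57/7b +267.857ms=6/7b
18) 2812.5ms=9b +234.375ms=3/4b
19) 3046.875ms=39/4b +234.375ms=3/4b
20) 3281.25ms=21/2b +468.75ms=3/2b
Σ=12b of 12 (192bpm 3/4) — PASS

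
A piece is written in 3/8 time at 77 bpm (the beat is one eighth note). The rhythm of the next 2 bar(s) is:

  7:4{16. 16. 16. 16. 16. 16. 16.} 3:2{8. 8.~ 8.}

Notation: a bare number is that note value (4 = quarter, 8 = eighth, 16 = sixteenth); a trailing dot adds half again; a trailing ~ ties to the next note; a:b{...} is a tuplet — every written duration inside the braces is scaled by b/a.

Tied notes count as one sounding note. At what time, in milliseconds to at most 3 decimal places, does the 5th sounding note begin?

1. 0.0ms @ 0 + 333.952ms (3/7)
2. 333.952ms @ 3/7 + 333.952ms (3/7)
3. 667.904ms @ 6/7 + 333.952ms (3/7)
4. 1001.855ms @ 9/7 + 333.952ms (3/7)
5. 1335.807ms @ 12/7 + 333.952ms (3/7)
6. 1669.759ms @ 15/7 + 333.952ms (3/7)
7. 2003.711ms @ 18/7 + 333.952ms (3/7)
8. 2337.662ms @ 3 + 779.221ms (1)
9. 3116.883ms @ 4 + 1558.442ms (2)

note 5 onset = 12/7b = 1335.807ms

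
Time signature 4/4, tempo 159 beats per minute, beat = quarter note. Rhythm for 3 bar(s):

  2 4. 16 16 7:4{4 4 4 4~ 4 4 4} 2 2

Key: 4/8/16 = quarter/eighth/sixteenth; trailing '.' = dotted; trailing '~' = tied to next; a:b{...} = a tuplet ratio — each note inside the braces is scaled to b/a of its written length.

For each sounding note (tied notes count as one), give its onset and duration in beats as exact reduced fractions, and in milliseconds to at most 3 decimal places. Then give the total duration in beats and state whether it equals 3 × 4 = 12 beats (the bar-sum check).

1) 0.0ms=0b +754.717ms=2b
2) 754.717ms=2b +566.038ms=3/2b
3) 1320.755ms=7/2b +94.34ms=1/4b
4) 1415.094ms=15/4b +94.34ms=1/4b
5) 1509.434ms=4b +215.633ms=4/7b
6) 1725.067ms=32/7b +215.633ms=4/7b
7) 1940.701ms=36/7b +215.633ms=4/7b
8) 2156.334ms=40/7b +431.267ms=8/7b
9) 2587.601ms=48/7b +215.633ms=4/7b
10) 2803.235ms=52/7b +215.633ms=4/7b
11) 3018.868ms=8b +754.717ms=2b
12) 3773.585ms=10b +754.717ms=2b
Σ=12b of 12 (159bpm 4/4) — PASS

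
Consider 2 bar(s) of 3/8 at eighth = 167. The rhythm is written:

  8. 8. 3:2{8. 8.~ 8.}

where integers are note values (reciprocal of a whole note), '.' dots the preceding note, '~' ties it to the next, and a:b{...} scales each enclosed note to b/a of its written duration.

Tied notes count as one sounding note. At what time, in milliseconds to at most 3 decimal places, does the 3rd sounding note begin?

note 3 onset = 3b = 1077.844ms

1. 0.0ms @ 0 + 538.922ms (3/2)
2. 538.922ms @ 3/2 + 538.922ms (3/2)
3. 1077.844ms @ 3 + 359.281ms (1)
4. 1437.126ms @ 4 + 718.563ms (2)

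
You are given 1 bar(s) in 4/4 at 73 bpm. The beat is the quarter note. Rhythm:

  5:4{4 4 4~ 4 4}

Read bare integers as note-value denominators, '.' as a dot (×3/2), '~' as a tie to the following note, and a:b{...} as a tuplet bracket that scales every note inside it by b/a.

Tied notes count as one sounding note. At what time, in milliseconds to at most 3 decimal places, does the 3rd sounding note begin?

1. 0.0ms @ 0 + 657.534ms (4/5)
2. 657.534ms @ 4/5 + 657.534ms (4/5)
3. 1315.068ms @ 8/5 + 1315.068ms (8/5)
4. 2630.137ms @ 16/5 + 657.534ms (4/5)

note 3 onset = 8/5b = 1315.068ms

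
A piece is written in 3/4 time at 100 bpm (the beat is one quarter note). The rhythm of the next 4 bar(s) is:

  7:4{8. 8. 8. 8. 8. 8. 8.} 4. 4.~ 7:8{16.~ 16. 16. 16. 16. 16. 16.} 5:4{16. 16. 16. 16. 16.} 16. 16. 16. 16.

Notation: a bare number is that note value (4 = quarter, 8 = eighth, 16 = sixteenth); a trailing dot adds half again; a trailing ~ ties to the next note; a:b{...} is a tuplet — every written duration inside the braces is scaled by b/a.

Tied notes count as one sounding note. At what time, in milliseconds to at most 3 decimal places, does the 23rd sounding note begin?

1. 0.0ms @ 0 + 257.143ms (3/7)
2. 257.143ms @ 3/7 + 257.143ms (3/7)
3. 514.286ms @ 6/7 + 257.143ms (3/7)
4. 771.429ms @ 9/7 + 257.143ms (3/7)
5. 1028.571ms @ 12/7 + 257.143ms (3/7)
6. 1285.714ms @ 15/7 + 257.143ms (3/7)
7. 1542.857ms @ 18/7 + 257.143ms (3/7)
8. 1800.0ms @ 3 + 900.0ms (3/2)
9. 2700.0ms @ 9/2 + 1414.286ms (33/14)
10. 4114.286ms @ 48/7 + 257.143ms (3/7)
11. 4371.429ms @ 51/7 + 257.143ms (3/7)
12. 4628.571ms @ 54/7 + 257.143ms (3/7)
13. 4885.714ms @ 57/7 + 257.143ms (3/7)
14. 5142.857ms @ 60/7 + 257.143ms (3/7)
15. 5400.0ms @ 9 + 180.0ms (3/10)
16. 5580.0ms @ 93/10 + 180.0ms (3/10)
17. 5760.0ms @ 48/5 + 180.0ms (3/10)
18. 5940.0ms @ 99/10 + 180.0ms (3/10)
19. 6120.0ms @ 51/5 + 180.0ms (3/10)
20. 6300.0ms @ 21/2 + 225.0ms (3/8)
21. 6525.0ms @ 87/8 + 225.0ms (3/8)
22. 6750.0ms @ 45/4 + 225.0ms (3/8)
23. 6975.0ms @ 93/8 + 225.0ms (3/8)

note 23 onset = 93/8b = 6975.0ms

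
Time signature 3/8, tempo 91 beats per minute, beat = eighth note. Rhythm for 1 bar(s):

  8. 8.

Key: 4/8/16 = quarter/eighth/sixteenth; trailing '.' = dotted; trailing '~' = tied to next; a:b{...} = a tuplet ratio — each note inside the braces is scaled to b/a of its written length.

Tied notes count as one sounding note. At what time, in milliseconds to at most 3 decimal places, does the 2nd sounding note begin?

1. 0.0ms @ 0 + 989.011ms (3/2)
2. 989.011ms @ 3/2 + 989.011ms (3/2)

note 2 onset = 3/2b = 989.011ms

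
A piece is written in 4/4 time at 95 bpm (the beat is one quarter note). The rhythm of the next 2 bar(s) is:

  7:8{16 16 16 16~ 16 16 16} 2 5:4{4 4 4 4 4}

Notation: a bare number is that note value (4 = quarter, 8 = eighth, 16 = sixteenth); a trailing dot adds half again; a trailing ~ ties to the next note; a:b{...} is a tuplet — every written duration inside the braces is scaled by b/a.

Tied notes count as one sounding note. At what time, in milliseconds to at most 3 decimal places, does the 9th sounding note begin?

note 9 onset = 24/5b = 3031.579ms

1. 0.0ms @ 0 + 180.451ms (2/7)
2. 180.451ms @ 2/7 + 180.451ms (2/7)
3. 360.902ms @ 4/7 + 180.451ms (2/7)
4. 541.353ms @ 6/7 + 360.902ms (4/7)
5. 902.256ms @ 10/7 + 180.451ms (2/7)
6. 1082.707ms @ 12/7 + 180.451ms (2/7)
7. 1263.158ms @ 2 + 1263.158ms (2)
8. 2526.316ms @ 4 + 505.263ms (4/5)
9. 3031.579ms @ 24/5 + 505.263ms (4/5)
10. 3536.842ms @ 28/5 + 505.263ms (4/5)
11. 4042.105ms @ 32/5 + 505.263ms (4/5)
12. 4547.368ms @ 36/5 + 505.263ms (4/5)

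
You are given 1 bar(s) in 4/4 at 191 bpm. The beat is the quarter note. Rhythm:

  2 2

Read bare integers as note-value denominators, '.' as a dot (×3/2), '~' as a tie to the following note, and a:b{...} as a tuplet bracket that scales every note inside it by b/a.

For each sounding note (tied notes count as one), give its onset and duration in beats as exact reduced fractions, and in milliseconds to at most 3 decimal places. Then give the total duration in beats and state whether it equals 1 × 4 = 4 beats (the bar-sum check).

1) 0.0ms=0b +628.272ms=2b
2) 628.272ms=2b +628.272ms=2b
Σ=4b of 4 (191bpm 4/4) — PASS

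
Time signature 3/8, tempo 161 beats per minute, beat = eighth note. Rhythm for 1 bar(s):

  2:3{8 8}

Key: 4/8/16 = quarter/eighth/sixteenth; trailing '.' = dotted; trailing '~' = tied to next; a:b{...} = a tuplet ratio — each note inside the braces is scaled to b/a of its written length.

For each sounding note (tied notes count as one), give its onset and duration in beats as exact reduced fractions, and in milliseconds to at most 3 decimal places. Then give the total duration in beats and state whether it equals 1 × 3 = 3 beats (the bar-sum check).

1) 0.0ms=0b +559.006ms=3/2b
2) 559.006ms=3/2b +559.006ms=3/2b
Σ=3b of 3 (161bpm 3/8) — PASS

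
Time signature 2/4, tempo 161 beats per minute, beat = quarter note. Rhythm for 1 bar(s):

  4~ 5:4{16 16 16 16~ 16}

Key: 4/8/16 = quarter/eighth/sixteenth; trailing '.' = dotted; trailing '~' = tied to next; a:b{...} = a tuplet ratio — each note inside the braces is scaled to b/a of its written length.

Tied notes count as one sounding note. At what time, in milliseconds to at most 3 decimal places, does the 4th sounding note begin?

note 4 onset = 8/5b = 596.273ms

1. 0.0ms @ 0 + 447.205ms (6/5)
2. 447.205ms @ 6/5 + 74.534ms (1/5)
3. 521.739ms @ 7/5 + 74.534ms (1/5)
4. 596.273ms @ 8/5 + 149.068ms (2/5)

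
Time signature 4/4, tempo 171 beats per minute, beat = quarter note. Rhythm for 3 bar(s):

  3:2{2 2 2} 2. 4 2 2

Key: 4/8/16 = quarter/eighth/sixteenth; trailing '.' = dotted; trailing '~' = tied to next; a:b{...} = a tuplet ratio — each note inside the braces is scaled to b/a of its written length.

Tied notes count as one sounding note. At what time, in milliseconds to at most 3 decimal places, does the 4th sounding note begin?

note 4 onset = 4b = 1403.509ms

1. 0.0ms @ 0 + 467.836ms (4/3)
2. 467.836ms @ 4/3 + 467.836ms (4/3)
3. 935.673ms @ 8/3 + 467.836ms (4/3)
4. 1403.509ms @ 4 + 1052.632ms (3)
5. 2456.14ms @ 7 + 350.877ms (1)
6. 2807.018ms @ 8 + 701.754ms (2)
7. 3508.772ms @ 10 + 701.754ms (2)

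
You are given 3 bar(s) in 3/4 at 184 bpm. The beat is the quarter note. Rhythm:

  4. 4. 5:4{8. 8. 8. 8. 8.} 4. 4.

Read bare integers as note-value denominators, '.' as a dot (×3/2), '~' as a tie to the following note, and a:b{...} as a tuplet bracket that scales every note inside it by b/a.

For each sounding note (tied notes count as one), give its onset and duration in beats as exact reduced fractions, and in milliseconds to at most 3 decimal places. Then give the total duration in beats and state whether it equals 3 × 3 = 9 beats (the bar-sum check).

1) 0.0ms=0b +489.13ms=3/2b
2) 489.13ms=3/2b +489.13ms=3/2b
3) 978.261ms=3b +195.652ms=3/5b
4) 1173.913ms=18/5b +195.652ms=3/5b
5) 1369.565ms=21/5b +195.652ms=3/5b
6) 1565.217ms=24/5b +195.652ms=3/5b
7) 1760.87ms=27/5b +195.652ms=3/5b
8) 1956.522ms=6b +489.13ms=3/2b
9) 2445.652ms=15/2b +489.13ms=3/2b
Σ=9b of 9 (184bpm 3/4) — PASS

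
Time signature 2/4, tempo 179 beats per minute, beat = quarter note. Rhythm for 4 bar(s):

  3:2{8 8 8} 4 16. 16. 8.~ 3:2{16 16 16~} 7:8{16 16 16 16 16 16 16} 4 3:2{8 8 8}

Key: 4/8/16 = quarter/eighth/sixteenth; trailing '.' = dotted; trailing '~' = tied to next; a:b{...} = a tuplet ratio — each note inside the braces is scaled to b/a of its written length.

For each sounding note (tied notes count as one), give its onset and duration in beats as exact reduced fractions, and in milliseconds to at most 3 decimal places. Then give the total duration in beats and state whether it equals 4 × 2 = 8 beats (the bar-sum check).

1) 0.0ms=0b +111.732ms=1/3b
2) 111.732ms=1/3b +111.732ms=1/3b
3) 223.464ms=2/3b +111.732ms=1/3b
4) 335.196ms=1b +335.196ms=1b
5) 670.391ms=2b +125.698ms=3/8b
6) 796.089ms=19/8b +125.698ms=3/8b
7) 921.788ms=11/4b +307.263ms=11/12b
8) 1229.05ms=11/3b +55.866ms=1/6b
9) 1284.916ms=23/6b +151.636ms=19/42b
10) 1436.552ms=30/7b +95.77ms=2/7b
11) 1532.322ms=32/7b +95.77ms=2/7b
12) 1628.093ms=34/7b +95.77ms=2/7b
13) 1723.863ms=36/7b +95.77ms=2/7b
14) 1819.633ms=38/7b +95.77ms=2/7b
15) 1915.403ms=40/7b +95.77ms=2/7b
16) 2011.173ms=6b +335.196ms=1b
17) 2346.369ms=7b +111.732ms=1/3b
18) 2458.101ms=22/3b +111.732ms=1/3b
19) 2569.832ms=23/3b +111.732ms=1/3b
Σ=8b of 8 (179bpm 2/4) — PASS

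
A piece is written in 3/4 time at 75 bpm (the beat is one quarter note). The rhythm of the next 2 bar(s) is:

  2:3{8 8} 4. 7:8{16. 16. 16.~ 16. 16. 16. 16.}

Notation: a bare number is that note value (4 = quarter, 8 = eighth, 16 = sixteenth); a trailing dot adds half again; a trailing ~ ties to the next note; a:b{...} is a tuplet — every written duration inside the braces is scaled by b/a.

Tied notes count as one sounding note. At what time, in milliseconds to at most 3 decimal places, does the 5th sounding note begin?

1. 0.0ms @ 0 + 600.0ms (3/4)
2. 600.0ms @ 3/4 + 600.0ms (3/4)
3. 1200.0ms @ 3/2 + 1200.0ms (3/2)
4. 2400.0ms @ 3 + 342.857ms (3/7)
5. 2742.857ms @ 24/7 + 342.857ms (3/7)
6. 3085.714ms @ 27/7 + 685.714ms (6/7)
7. 3771.429ms @ 33/7 + 342.857ms (3/7)
8. 4114.286ms @ 36/7 + 342.857ms (3/7)
9. 4457.143ms @ 39/7 + 342.857ms (3/7)

note 5 onset = 24/7b = 2742.857ms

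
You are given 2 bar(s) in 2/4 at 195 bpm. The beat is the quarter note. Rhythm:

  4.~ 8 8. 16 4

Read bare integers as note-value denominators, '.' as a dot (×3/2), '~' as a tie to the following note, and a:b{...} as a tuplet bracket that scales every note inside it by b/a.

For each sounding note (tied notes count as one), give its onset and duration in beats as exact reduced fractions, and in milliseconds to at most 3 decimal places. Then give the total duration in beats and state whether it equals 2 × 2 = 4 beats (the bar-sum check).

1) 0.0ms=0b +615.385ms=2b
2) 615.385ms=2b +230.769ms=3/4b
3) 846.154ms=11/4b +76.923ms=1/4b
4) 923.077ms=3b +307.692ms=1b
Σ=4b of 4 (195bpm 2/4) — PASS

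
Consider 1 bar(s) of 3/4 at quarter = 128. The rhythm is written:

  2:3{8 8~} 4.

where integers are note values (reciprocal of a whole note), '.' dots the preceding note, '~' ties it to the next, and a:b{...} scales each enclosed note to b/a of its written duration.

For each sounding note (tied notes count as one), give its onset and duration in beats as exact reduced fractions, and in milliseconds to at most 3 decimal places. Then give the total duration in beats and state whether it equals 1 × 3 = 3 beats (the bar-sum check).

1) 0.0ms=0b +351.562ms=3/4b
2) 351.562ms=3/4b +1054.688ms=9/4b
Σ=3b of 3 (128bpm 3/4) — PASS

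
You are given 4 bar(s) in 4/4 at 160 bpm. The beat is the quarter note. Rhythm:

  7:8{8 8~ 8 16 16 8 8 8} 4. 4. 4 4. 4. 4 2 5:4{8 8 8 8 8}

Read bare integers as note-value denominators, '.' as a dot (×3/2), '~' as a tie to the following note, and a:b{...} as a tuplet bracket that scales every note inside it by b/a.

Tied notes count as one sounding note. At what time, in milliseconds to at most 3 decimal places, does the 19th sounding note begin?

1. 0.0ms @ 0 + 214.286ms (4/7)
2. 214.286ms @ 4/7 + 428.571ms (8/7)
3. 642.857ms @ 12/7 + 107.143ms (2/7)
4. 750.0ms @ 2 + 107.143ms (2/7)
5. 857.143ms @ 16/7 + 214.286ms (4/7)
6. 1071.429ms @ 20/7 + 214.286ms (4/7)
7. 1285.714ms @ 24/7 + 214.286ms (4/7)
8. 1500.0ms @ 4 + 562.5ms (3/2)
9. 2062.5ms @ 11/2 + 562.5ms (3/2)
10. 2625.0ms @ 7 + 375.0ms (1)
11. 3000.0ms @ 8 + 562.5ms (3/2)
12. 3562.5ms @ 19/2 + 562.5ms (3/2)
13. 4125.0ms @ 11 + 375.0ms (1)
14. 4500.0ms @ 12 + 750.0ms (2)
15. 5250.0ms @ 14 + 150.0ms (2/5)
16. 5400.0ms @ 72/5 + 150.0ms (2/5)
17. 5550.0ms @ 74/5 + 150.0ms (2/5)
18. 5700.0ms @ 76/5 + 150.0ms (2/5)
19. 5850.0ms @ 78/5 + 150.0ms (2/5)

note 19 onset = 78/5b = 5850.0ms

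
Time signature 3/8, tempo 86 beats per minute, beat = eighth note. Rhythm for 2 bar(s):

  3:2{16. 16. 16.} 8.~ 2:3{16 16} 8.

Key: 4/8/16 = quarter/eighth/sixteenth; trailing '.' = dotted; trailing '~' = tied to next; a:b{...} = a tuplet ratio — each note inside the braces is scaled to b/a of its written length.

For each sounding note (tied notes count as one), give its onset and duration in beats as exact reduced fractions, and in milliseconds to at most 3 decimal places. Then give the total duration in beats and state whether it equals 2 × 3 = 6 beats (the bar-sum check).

1) 0.0ms=0b +348.837ms=1/2b
2) 348.837ms=1/2b +348.837ms=1/2b
3) 697.674ms=1b +348.837ms=1/2b
4) 1046.512ms=3/2b +1569.767ms=9/4b
5) 2616.279ms=15/4b +523.256ms=3/4b
6) 3139.535ms=9/2b +1046.512ms=3/2b
Σ=6b of 6 (86bpm 3/8) — PASS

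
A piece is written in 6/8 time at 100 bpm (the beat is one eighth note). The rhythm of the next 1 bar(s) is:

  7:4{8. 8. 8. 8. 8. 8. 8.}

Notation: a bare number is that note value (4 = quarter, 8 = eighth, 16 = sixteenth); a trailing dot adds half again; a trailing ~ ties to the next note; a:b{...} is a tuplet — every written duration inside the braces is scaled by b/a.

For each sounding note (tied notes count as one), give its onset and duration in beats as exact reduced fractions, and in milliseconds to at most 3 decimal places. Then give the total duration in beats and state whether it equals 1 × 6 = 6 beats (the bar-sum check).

1) 0.0ms=0b +514.286ms=6/7b
2) 514.286ms=6/7b +514.286ms=6/7b
3) 1028.571ms=12/7b +514.286ms=6/7b
4) 1542.857ms=18/7b +514.286ms=6/7b
5) 2057.143ms=24/7b +514.286ms=6/7b
6) 2571.429ms=30/7b +514.286ms=6/7b
7) 3085.714ms=36/7b +514.286ms=6/7b
Σ=6b of 6 (100bpm 6/8) — PASS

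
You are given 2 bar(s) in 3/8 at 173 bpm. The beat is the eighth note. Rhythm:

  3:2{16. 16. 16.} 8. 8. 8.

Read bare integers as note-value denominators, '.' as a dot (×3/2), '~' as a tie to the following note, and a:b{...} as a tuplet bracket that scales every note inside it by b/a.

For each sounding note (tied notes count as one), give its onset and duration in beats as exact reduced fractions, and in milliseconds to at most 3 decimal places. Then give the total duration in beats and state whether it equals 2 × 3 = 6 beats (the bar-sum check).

1) 0.0ms=0b +173.41ms=1/2b
2) 173.41ms=1/2b +173.41ms=1/2b
3) 346.821ms=1b +173.41ms=1/2b
4) 520.231ms=3/2b +520.231ms=3/2b
5) 1040.462ms=3b +520.231ms=3/2b
6) 1560.694ms=9/2b +520.231ms=3/2b
Σ=6b of 6 (173bpm 3/8) — PASS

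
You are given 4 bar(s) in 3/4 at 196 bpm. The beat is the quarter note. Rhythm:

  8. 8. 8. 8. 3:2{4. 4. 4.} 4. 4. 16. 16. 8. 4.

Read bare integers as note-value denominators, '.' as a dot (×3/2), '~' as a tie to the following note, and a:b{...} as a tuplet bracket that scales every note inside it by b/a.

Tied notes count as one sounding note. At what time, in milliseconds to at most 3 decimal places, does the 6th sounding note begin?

1. 0.0ms @ 0 + 229.592ms (3/4)
2. 229.592ms @ 3/4 + 229.592ms (3/4)
3. 459.184ms @ 3/2 + 229.592ms (3/4)
4. 688.776ms @ 9/4 + 229.592ms (3/4)
5. 918.367ms @ 3 + 306.122ms (1)
6. 1224.49ms @ 4 + 306.122ms (1)
7. 1530.612ms @ 5 + 306.122ms (1)
8. 1836.735ms @ 6 + 459.184ms (3/2)
9. 2295.918ms @ 15/2 + 459.184ms (3/2)
10. 2755.102ms @ 9 + 114.796ms (3/8)
11. 2869.898ms @ 75/8 + 114.796ms (3/8)
12. 2984.694ms @ 39/4 + 229.592ms (3/4)
13. 3214.286ms @ 21/2 + 459.184ms (3/2)

note 6 onset = 4b = 1224.49ms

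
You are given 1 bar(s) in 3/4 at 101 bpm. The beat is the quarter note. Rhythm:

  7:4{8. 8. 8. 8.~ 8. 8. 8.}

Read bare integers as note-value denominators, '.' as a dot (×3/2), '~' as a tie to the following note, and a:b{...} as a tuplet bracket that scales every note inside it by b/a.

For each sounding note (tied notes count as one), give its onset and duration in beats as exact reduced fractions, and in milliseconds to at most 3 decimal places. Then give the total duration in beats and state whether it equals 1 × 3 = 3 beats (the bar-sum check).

1) 0.0ms=0b +254.597ms=3/7b
2) 254.597ms=3/7b +254.597ms=3/7b
3) 509.194ms=6/7b +254.597ms=3/7b
4) 763.791ms=9/7b +509.194ms=6/7b
5) 1272.984ms=15/7b +254.597ms=3/7b
6) 1527.581ms=18/7b +254.597ms=3/7b
Σ=3b of 3 (101bpm 3/4) — PASS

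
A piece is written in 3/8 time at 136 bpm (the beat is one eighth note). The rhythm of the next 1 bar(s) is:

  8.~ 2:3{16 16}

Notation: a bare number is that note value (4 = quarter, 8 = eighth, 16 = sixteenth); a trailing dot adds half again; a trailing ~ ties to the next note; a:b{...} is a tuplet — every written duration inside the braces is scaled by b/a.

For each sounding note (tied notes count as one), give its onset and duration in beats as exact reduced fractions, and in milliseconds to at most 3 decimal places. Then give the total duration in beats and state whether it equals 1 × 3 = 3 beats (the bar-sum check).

1) 0.0ms=0b +992.647ms=9/4b
2) 992.647ms=9/4b +330.882ms=3/4b
Σ=3b of 3 (136bpm 3/8) — PASS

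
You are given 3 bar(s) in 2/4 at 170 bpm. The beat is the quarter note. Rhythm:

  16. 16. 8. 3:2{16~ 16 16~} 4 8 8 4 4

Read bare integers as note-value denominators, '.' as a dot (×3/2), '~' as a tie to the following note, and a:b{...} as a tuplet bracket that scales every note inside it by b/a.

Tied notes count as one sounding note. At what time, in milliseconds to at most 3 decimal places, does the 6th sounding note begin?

1. 0.0ms @ 0 + 132.353ms (3/8)
2. 132.353ms @ 3/8 + 132.353ms (3/8)
3. 264.706ms @ 3/4 + 264.706ms (3/4)
4. 529.412ms @ 3/2 + 117.647ms (1/3)
5. 647.059ms @ 11/6 + 411.765ms (7/6)
6. 1058.824ms @ 3 + 176.471ms (1/2)
7. 1235.294ms @ 7/2 + 176.471ms (1/2)
8. 1411.765ms @ 4 + 352.941ms (1)
9. 1764.706ms @ 5 + 352.941ms (1)

note 6 onset = 3b = 1058.824ms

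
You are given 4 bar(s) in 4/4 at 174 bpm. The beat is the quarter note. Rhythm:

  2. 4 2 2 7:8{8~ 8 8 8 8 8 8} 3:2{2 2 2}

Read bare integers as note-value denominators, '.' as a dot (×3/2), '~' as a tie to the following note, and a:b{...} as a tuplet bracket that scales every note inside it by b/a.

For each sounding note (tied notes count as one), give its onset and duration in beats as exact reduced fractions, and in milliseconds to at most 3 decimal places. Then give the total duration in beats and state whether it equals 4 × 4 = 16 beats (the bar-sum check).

1) 0.0ms=0b +1034.483ms=3b
2) 1034.483ms=3b +344.828ms=1b
3) 1379.31ms=4b +689.655ms=2b
4) 2068.966ms=6b +689.655ms=2b
5) 2758.621ms=8b +394.089ms=8/7b
6) 3152.709ms=64/7b +197.044ms=4/7b
7) 3349.754ms=68/7b +197.044ms=4/7b
8) 3546.798ms=72/7b +197.044ms=4/7b
9) 3743.842ms=76/7b +197.044ms=4/7b
10) 3940.887ms=80/7b +197.044ms=4/7b
11) 4137.931ms=12b +459.77ms=4/3b
12) 4597.701ms=40/3b +459.77ms=4/3b
13) 5057.471ms=44/3b +459.77ms=4/3b
Σ=16b of 16 (174bpm 4/4) — PASS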